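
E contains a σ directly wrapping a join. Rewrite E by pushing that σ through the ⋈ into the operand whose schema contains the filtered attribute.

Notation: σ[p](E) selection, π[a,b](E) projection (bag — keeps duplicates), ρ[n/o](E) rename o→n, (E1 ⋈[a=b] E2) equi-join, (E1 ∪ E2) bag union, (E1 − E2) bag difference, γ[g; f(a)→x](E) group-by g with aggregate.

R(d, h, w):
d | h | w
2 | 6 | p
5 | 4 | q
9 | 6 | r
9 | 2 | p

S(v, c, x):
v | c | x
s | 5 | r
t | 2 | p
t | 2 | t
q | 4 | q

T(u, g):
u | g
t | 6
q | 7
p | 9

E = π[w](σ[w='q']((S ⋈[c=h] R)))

σ filters on w, owned by the right side.
E' = π[w]((S ⋈[c=h] σ[w='q'](R)))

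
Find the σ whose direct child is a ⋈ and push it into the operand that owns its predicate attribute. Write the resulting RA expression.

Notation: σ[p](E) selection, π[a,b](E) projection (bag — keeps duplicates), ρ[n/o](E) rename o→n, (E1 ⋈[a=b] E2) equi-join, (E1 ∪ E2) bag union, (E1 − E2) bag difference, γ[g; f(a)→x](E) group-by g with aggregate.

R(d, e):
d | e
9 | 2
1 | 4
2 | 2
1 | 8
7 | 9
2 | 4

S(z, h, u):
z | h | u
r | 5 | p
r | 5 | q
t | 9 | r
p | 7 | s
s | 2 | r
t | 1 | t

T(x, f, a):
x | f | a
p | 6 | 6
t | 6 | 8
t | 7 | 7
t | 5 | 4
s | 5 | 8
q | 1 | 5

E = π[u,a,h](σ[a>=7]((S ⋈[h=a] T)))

σ filters on a, owned by the right side.
E' = π[u,a,h]((S ⋈[h=a] σ[a>=7](T)))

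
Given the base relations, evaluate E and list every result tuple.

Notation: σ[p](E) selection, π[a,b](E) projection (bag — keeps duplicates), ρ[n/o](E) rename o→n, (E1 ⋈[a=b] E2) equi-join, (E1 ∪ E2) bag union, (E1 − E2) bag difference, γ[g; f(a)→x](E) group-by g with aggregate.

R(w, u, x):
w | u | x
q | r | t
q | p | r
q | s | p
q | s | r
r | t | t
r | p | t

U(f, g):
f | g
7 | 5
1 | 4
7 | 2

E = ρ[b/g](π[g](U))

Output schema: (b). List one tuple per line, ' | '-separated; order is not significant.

Stepwise |·|:
  U → 3
  π[g](U) → 3
  ρ[b/g](π[g](U)) → 3

== RESULT ==
b
2
4
5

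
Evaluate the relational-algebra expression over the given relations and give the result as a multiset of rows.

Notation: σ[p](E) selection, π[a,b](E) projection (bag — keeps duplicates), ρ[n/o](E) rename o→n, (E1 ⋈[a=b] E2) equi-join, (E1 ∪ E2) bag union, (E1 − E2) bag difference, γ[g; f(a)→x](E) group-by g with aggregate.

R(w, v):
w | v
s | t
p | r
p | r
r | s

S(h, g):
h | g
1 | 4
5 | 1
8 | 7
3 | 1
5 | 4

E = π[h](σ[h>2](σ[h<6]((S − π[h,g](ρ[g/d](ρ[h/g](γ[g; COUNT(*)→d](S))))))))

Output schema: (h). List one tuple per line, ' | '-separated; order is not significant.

Row counts bottom-up:
  S → 5
  S → 5
  γ[g; COUNT(*)→d](S) → 3
  ρ[h/g](γ[g; COUNT(*)→d](S)) → 3
  ρ[g/d](ρ[h/g](γ[g; COUNT(*)→d](S))) → 3
  π[h,g](ρ[g/d](ρ[h/g](γ[g; COUNT(*)→d](S)))) → 3
  (S − π[h,g](ρ[g/d](ρ[h/g](γ[g; COUNT(*)→d](S))))) → 5
  σ[h<6]((S − π[h,g](ρ[g/d](ρ[h/g](γ[g; COUNT(*)→d](S)))))) → 4
  σ[h>2](σ[h<6]((S − π[h,g](ρ[g/d](ρ[h/g](γ[g; COUNT(*)→d](S))))))) → 3
  π[h](σ[h>2](σ[h<6]((S − π[h,g](ρ[g/d](ρ[h/g](γ[g; COUNT(*)→d](S)))))))) → 3

== RESULT ==
h
3
5
5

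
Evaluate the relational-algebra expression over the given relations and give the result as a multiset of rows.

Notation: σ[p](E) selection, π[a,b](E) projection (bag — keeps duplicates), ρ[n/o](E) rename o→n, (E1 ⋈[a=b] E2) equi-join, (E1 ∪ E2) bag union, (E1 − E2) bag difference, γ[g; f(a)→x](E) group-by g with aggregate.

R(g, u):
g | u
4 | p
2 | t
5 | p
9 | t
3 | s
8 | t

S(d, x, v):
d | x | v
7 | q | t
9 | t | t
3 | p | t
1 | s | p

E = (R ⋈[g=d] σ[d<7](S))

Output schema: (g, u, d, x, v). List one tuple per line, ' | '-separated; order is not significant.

Row counts bottom-up:
  R → 6
  S → 4
  σ[d<7](S) → 2
  (R ⋈[g=d] σ[d<7](S)) → 1

== RESULT ==
g | u | d | x | v
3 | s | 3 | p | t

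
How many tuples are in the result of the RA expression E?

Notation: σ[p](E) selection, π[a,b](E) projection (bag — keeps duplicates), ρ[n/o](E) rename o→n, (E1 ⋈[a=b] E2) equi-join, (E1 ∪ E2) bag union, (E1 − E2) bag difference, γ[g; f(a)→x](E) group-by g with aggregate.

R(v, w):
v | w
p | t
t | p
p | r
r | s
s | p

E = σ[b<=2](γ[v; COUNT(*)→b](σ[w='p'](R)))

Stepwise |·|:
  R → 5
  σ[w='p'](R) → 2
  γ[v; COUNT(*)→b](σ[w='p'](R)) → 2
  σ[b<=2](γ[v; COUNT(*)→b](σ[w='p'](R))) → 2

|E| = 2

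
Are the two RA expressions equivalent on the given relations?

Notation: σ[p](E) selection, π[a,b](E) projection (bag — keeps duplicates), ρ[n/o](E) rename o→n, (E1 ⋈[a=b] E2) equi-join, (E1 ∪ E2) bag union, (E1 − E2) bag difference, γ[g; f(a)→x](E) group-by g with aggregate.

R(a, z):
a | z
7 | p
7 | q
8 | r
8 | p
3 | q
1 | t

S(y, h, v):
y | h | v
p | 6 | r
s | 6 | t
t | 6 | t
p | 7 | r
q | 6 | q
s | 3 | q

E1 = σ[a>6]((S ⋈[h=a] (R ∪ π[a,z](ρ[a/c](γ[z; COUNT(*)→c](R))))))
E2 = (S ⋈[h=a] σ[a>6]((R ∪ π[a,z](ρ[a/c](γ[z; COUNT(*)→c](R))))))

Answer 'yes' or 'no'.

E1 subexpression sizes:
  S → 6
  R → 6
  R → 6
  γ[z; COUNT(*)→c](R) → 4
  ρ[a/c](γ[z; COUNT(*)→c](R)) → 4
  π[a,z](ρ[a/c](γ[z; COUNT(*)→c](R))) → 4
  (R ∪ π[a,z](ρ[a/c](γ[z; COUNT(*)→c](R)))) → 10
  (S ⋈[h=a] (R ∪ π[a,z](ρ[a/c](γ[z; COUNT(*)→c](R))))) → 3
  σ[a>6]((S ⋈[h=a] (R ∪ π[a,z](ρ[a/c](γ[z; COUNT(*)→c](R)))))) → 2
E2 subexpression sizes:
  S → 6
  R → 6
  R → 6
  γ[z; COUNT(*)→c](R) → 4
  ρ[a/c](γ[z; COUNT(*)→c](R)) → 4
  π[a,z](ρ[a/c](γ[z; COUNT(*)→c](R))) → 4
  (R ∪ π[a,z](ρ[a/c](γ[z; COUNT(*)→c](R)))) → 10
  σ[a>6]((R ∪ π[a,z](ρ[a/c](γ[z; COUNT(*)→c](R))))) → 4
  (S ⋈[h=a] σ[a>6]((R ∪ π[a,z](ρ[a/c](γ[z; COUNT(*)→c](R)))))) → 2

E1 and E2 produce the same multiset:
y | h | v | a | z
p | 7 | r | 7 | p
p | 7 | r | 7 | q

yes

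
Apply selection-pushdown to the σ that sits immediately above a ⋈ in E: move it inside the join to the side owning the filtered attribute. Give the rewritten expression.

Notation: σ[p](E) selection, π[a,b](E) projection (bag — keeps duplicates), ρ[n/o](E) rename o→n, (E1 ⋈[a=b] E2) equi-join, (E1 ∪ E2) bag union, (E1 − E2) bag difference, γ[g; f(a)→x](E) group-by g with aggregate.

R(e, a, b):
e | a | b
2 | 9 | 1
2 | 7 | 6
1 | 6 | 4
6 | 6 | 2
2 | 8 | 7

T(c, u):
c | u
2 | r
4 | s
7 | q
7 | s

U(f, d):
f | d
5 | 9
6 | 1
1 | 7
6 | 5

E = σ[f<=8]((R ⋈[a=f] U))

σ filters on f, owned by the right side.
E' = (R ⋈[a=f] σ[f<=8](U))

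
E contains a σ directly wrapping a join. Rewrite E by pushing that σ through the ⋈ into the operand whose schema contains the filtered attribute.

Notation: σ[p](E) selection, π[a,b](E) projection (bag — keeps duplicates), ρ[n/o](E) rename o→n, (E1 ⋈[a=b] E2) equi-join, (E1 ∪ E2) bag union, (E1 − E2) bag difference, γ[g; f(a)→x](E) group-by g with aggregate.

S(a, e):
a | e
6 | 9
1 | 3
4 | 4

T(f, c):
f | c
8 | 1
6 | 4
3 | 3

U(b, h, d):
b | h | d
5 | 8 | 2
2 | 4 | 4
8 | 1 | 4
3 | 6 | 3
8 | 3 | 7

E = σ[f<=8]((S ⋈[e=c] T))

σ filters on f, owned by the right side.
E' = (S ⋈[e=c] σ[f<=8](T))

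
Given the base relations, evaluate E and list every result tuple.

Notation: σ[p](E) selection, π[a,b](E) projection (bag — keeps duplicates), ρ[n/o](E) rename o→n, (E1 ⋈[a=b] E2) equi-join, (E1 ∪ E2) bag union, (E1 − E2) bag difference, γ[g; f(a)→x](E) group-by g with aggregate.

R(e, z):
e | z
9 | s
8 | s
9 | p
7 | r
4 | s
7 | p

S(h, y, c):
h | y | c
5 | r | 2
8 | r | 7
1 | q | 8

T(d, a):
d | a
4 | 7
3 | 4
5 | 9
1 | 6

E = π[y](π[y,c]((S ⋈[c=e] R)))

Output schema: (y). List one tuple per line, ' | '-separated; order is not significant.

Row counts bottom-up:
  S → 3
  R → 6
  (S ⋈[c=e] R) → 3
  π[y,c]((S ⋈[c=e] R)) → 3
  π[y](π[y,c]((S ⋈[c=e] R))) → 3

== RESULT ==
y
q
r
r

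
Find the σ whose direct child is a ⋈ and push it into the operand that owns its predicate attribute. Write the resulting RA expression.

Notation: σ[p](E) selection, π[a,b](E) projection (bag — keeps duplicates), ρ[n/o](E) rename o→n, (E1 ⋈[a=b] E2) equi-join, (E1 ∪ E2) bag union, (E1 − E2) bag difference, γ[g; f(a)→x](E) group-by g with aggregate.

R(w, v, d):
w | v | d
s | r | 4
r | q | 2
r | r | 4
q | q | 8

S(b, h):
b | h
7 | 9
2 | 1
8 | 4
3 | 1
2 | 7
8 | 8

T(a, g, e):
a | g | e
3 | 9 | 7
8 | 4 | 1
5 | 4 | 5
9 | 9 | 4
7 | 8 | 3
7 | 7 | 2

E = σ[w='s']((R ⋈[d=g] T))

σ filters on w, owned by the left side.
E' = (σ[w='s'](R) ⋈[d=g] T)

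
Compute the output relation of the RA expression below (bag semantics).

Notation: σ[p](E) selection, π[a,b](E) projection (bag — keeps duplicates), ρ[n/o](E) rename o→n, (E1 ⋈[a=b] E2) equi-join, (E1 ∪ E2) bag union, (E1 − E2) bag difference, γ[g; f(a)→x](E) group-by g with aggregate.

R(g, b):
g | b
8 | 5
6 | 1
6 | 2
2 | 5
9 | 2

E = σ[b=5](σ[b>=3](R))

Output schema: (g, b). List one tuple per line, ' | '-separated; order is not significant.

Per-node cardinality:
  R → 5
  σ[b>=3](R) → 2
  σ[b=5](σ[b>=3](R)) → 2

== RESULT ==
g | b
2 | 5
8 | 5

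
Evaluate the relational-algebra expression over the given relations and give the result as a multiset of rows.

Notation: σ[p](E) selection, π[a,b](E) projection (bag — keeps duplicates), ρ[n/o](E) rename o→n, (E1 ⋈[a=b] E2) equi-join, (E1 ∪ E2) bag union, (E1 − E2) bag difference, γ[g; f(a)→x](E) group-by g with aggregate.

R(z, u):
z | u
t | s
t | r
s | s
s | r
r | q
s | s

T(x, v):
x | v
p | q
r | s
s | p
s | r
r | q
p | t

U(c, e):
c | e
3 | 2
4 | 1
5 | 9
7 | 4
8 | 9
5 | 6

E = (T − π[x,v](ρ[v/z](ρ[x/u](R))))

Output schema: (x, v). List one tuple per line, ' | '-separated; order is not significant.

Row counts bottom-up:
  T → 6
  R → 6
  ρ[x/u](R) → 6
  ρ[v/z](ρ[x/u](R)) → 6
  π[x,v](ρ[v/z](ρ[x/u](R))) → 6
  (T − π[x,v](ρ[v/z](ρ[x/u](R)))) → 5

== RESULT ==
x | v
p | q
p | t
r | q
s | p
s | r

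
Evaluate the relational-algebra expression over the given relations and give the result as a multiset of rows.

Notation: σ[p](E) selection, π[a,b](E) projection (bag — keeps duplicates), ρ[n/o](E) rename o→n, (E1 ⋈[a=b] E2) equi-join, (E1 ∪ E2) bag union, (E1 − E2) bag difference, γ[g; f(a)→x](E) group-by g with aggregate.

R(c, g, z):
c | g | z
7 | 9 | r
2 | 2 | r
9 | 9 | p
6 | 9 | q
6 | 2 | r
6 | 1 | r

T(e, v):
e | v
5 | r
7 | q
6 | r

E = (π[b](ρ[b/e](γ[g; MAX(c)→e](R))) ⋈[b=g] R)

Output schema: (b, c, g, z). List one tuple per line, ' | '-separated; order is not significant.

Row counts bottom-up:
  R → 6
  γ[g; MAX(c)→e](R) → 3
  ρ[b/e](γ[g; MAX(c)→e](R)) → 3
  π[b](ρ[b/e](γ[g; MAX(c)→e](R))) → 3
  R → 6
  (π[b](ρ[b/e](γ[g; MAX(c)→e](R))) ⋈[b=g] R) → 3

== RESULT ==
b | c | g | z
9 | 6 | 9 | q
9 | 7 | 9 | r
9 | 9 | 9 | p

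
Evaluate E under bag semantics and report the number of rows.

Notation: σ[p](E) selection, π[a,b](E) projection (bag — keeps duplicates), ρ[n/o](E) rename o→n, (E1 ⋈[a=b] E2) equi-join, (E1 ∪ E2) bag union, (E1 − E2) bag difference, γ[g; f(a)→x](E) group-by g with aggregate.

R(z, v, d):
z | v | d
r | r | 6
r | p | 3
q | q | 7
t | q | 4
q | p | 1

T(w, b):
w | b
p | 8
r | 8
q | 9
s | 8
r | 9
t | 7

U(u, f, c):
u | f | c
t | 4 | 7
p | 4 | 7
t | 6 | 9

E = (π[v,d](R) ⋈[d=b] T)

Stepwise |·|:
  R → 5
  π[v,d](R) → 5
  T → 6
  (π[v,d](R) ⋈[d=b] T) → 1

|E| = 1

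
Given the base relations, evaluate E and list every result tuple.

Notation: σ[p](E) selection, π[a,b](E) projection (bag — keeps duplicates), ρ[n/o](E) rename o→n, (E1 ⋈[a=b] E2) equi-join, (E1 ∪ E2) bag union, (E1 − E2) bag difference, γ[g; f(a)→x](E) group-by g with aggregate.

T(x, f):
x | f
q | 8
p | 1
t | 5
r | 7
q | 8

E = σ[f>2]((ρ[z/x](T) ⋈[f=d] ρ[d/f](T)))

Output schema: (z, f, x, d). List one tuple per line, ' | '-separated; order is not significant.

Stepwise |·|:
  T → 5
  ρ[z/x](T) → 5
  T → 5
  ρ[d/f](T) → 5
  (ρ[z/x](T) ⋈[f=d] ρ[d/f](T)) → 7
  σ[f>2]((ρ[z/x](T) ⋈[f=d] ρ[d/f](T))) → 6

== RESULT ==
z | f | x | d
q | 8 | q | 8
q | 8 | q | 8
q | 8 | q | 8
q | 8 | q | 8
r | 7 | r | 7
t | 5 | t | 5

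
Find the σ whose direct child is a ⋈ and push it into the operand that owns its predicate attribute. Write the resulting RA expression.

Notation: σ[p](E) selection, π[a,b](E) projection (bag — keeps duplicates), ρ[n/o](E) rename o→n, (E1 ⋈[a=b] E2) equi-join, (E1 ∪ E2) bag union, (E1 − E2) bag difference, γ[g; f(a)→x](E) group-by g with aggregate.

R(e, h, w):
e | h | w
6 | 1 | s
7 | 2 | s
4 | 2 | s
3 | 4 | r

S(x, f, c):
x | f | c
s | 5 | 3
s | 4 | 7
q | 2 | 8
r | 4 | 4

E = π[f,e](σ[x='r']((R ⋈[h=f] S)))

σ filters on x, owned by the right side.
E' = π[f,e]((R ⋈[h=f] σ[x='r'](S)))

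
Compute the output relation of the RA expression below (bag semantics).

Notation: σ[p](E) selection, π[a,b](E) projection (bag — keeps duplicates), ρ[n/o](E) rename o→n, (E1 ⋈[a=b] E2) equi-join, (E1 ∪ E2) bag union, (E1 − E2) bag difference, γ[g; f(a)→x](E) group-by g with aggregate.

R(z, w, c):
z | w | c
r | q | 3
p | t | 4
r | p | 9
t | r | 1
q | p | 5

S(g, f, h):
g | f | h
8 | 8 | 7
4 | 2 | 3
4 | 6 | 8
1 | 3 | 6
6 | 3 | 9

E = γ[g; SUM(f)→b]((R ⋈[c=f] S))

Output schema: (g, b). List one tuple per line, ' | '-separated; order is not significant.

Subexpression sizes:
  R → 5
  S → 5
  (R ⋈[c=f] S) → 2
  γ[g; SUM(f)→b]((R ⋈[c=f] S)) → 2

== RESULT ==
g | b
1 | 3
6 | 3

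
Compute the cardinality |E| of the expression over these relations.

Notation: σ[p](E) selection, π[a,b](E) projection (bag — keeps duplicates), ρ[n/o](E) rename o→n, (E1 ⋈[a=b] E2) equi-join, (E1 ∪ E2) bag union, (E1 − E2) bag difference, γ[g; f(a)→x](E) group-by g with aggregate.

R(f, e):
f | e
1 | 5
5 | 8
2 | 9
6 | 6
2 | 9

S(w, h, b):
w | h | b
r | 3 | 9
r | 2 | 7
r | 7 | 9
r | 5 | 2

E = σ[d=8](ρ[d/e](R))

Subexpression sizes:
  R → 5
  ρ[d/e](R) → 5
  σ[d=8](ρ[d/e](R)) → 1

|E| = 1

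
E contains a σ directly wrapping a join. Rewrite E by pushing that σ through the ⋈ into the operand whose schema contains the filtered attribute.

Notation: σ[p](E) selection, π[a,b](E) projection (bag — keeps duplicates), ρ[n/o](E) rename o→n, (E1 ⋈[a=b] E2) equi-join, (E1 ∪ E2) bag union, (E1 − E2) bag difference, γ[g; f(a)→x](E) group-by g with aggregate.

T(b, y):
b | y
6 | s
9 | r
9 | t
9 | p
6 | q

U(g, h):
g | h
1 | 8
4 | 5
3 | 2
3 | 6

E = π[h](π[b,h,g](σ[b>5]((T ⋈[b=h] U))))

σ filters on b, owned by the left side.
E' = π[h](π[b,h,g]((σ[b>5](T) ⋈[b=h] U)))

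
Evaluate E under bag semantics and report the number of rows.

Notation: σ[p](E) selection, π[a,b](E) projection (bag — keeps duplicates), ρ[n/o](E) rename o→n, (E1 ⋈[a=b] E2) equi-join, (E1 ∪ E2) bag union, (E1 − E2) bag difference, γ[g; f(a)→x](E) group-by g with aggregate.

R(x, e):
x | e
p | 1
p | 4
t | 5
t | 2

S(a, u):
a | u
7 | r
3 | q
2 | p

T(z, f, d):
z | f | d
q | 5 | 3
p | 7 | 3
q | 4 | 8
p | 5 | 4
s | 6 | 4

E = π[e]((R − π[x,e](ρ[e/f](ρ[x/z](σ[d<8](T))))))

Per-node cardinality:
  R → 4
  T → 5
  σ[d<8](T) → 4
  ρ[x/z](σ[d<8](T)) → 4
  ρ[e/f](ρ[x/z](σ[d<8](T))) → 4
  π[x,e](ρ[e/f](ρ[x/z](σ[d<8](T)))) → 4
  (R − π[x,e](ρ[e/f](ρ[x/z](σ[d<8](T))))) → 4
  π[e]((R − π[x,e](ρ[e/f](ρ[x/z](σ[d<8](T)))))) → 4

|E| = 4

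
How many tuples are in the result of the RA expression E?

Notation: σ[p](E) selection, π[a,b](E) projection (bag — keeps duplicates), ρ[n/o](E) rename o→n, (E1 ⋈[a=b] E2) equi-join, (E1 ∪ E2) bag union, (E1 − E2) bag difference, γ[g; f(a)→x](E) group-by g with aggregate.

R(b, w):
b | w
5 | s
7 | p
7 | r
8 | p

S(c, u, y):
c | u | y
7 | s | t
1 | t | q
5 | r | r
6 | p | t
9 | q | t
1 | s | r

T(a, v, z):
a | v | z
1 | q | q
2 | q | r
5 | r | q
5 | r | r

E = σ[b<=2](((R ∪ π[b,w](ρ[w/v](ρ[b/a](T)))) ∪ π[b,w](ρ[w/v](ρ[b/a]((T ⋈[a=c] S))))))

Per-node cardinality:
  R → 4
  T → 4
  ρ[b/a](T) → 4
  ρ[w/v](ρ[b/a](T)) → 4
  π[b,w](ρ[w/v](ρ[b/a](T))) → 4
  (R ∪ π[b,w](ρ[w/v](ρ[b/a](T)))) → 8
  T → 4
  S → 6
  (T ⋈[a=c] S) → 4
  ρ[b/a]((T ⋈[a=c] S)) → 4
  ρ[w/v](ρ[b/a]((T ⋈[a=c] S))) → 4
  π[b,w](ρ[w/v](ρ[b/a]((T ⋈[a=c] S)))) → 4
  ((R ∪ π[b,w](ρ[w/v](ρ[b/a](T)))) ∪ π[b,w](ρ[w/v](ρ[b/a]((T ⋈[a=c] S))))) → 12
  σ[b<=2](((R ∪ π[b,w](ρ[w/v](ρ[b/a](T)))) ∪ π[b,w](ρ[w/v](ρ[b/a]((T ⋈[a=c] S)))))) → 4

|E| = 4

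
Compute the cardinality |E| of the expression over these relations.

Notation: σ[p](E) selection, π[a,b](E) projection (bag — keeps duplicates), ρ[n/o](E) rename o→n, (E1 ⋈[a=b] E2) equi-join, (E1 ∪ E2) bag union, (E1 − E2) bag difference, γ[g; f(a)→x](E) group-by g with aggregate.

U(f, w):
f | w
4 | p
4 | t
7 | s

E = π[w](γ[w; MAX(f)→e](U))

Stepwise |·|:
  U → 3
  γ[w; MAX(f)→e](U) → 3
  π[w](γ[w; MAX(f)→e](U)) → 3

|E| = 3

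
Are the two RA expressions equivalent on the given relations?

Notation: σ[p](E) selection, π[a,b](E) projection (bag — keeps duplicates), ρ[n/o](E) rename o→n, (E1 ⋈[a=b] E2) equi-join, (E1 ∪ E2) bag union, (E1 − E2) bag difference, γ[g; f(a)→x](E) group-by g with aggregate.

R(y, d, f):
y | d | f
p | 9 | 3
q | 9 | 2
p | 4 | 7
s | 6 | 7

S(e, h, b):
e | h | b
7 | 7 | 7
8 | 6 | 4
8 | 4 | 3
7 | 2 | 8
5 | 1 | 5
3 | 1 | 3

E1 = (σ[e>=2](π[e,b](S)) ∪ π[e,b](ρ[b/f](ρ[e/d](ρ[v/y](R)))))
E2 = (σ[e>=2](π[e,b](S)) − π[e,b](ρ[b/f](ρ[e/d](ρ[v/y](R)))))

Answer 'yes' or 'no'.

E1 subexpression sizes:
  S → 6
  π[e,b](S) → 6
  σ[e>=2](π[e,b](S)) → 6
  R → 4
  ρ[v/y](R) → 4
  ρ[e/d](ρ[v/y](R)) → 4
  ρ[b/f](ρ[e/d](ρ[v/y](R))) → 4
  π[e,b](ρ[b/f](ρ[e/d](ρ[v/y](R)))) → 4
  (σ[e>=2](π[e,b](S)) ∪ π[e,b](ρ[b/f](ρ[e/d](ρ[v/y](R))))) → 10
E2 subexpression sizes:
  S → 6
  π[e,b](S) → 6
  σ[e>=2](π[e,b](S)) → 6
  R → 4
  ρ[v/y](R) → 4
  ρ[e/d](ρ[v/y](R)) → 4
  ρ[b/f](ρ[e/d](ρ[v/y](R))) → 4
  π[e,b](ρ[b/f](ρ[e/d](ρ[v/y](R)))) → 4
  (σ[e>=2](π[e,b](S)) − π[e,b](ρ[b/f](ρ[e/d](ρ[v/y](R))))) → 6

E1 result:
e | b
3 | 3
4 | 7
5 | 5
6 | 7
7 | 7
7 | 8
8 | 3
8 | 4
9 | 2
9 | 3
E2 result:
e | b
3 | 3
5 | 5
7 | 7
7 | 8
8 | 3
8 | 4
Witness: (9, 3) appears 1× in E1 but 0× in E2.

no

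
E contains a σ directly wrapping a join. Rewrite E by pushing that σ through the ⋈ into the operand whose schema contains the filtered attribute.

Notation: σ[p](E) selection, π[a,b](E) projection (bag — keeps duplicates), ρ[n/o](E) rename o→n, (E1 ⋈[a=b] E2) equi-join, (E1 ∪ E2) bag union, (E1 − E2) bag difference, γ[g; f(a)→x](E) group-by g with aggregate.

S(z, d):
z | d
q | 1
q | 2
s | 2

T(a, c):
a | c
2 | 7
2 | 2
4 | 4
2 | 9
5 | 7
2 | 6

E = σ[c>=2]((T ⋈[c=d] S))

σ filters on c, owned by the left side.
E' = (σ[c>=2](T) ⋈[c=d] S)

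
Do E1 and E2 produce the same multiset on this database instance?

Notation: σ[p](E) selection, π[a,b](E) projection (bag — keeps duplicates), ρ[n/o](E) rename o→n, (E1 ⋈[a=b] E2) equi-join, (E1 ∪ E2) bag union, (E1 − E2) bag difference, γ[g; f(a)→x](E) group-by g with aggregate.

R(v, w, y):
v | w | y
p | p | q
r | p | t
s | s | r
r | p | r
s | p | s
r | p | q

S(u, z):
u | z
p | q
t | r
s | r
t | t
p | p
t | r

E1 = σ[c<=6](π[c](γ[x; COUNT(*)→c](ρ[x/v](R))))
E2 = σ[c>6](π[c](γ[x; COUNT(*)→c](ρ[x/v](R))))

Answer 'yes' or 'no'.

E1 subexpression sizes:
  R → 6
  ρ[x/v](R) → 6
  γ[x; COUNT(*)→c](ρ[x/v](R)) → 3
  π[c](γ[x; COUNT(*)→c](ρ[x/v](R))) → 3
  σ[c<=6](π[c](γ[x; COUNT(*)→c](ρ[x/v](R)))) → 3
E2 subexpression sizes:
  R → 6
  ρ[x/v](R) → 6
  γ[x; COUNT(*)→c](ρ[x/v](R)) → 3
  π[c](γ[x; COUNT(*)→c](ρ[x/v](R))) → 3
  σ[c>6](π[c](γ[x; COUNT(*)→c](ρ[x/v](R)))) → 0

E1 result:
c
1
2
3
E2 result:
c
(0 rows)
Witness: (1,) appears 1× in E1 but 0× in E2.

no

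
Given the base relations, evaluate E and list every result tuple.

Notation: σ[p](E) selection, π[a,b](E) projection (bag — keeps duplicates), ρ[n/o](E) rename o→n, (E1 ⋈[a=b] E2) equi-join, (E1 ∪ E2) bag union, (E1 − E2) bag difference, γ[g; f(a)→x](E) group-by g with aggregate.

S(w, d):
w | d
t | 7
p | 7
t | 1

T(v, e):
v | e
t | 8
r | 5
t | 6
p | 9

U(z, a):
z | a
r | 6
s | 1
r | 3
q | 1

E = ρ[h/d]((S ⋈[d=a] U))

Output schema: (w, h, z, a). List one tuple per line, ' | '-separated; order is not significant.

Row counts bottom-up:
  S → 3
  U → 4
  (S ⋈[d=a] U) → 2
  ρ[h/d]((S ⋈[d=a] U)) → 2

== RESULT ==
w | h | z | a
t | 1 | q | 1
t | 1 | s | 1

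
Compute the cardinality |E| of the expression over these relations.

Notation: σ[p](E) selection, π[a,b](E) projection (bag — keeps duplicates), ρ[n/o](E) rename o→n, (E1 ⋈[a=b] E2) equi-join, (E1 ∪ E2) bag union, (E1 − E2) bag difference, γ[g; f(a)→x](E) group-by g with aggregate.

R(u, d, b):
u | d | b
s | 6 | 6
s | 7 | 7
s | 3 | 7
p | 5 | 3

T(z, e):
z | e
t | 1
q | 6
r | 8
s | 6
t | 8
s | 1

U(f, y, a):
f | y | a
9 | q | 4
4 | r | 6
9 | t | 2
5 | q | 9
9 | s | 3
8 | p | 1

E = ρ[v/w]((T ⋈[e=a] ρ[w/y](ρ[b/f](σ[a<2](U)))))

Row counts bottom-up:
  T → 6
  U → 6
  σ[a<2](U) → 1
  ρ[b/f](σ[a<2](U)) → 1
  ρ[w/y](ρ[b/f](σ[a<2](U))) → 1
  (T ⋈[e=a] ρ[w/y](ρ[b/f](σ[a<2](U)))) → 2
  ρ[v/w]((T ⋈[e=a] ρ[w/y](ρ[b/f](σ[a<2](U))))) → 2

|E| = 2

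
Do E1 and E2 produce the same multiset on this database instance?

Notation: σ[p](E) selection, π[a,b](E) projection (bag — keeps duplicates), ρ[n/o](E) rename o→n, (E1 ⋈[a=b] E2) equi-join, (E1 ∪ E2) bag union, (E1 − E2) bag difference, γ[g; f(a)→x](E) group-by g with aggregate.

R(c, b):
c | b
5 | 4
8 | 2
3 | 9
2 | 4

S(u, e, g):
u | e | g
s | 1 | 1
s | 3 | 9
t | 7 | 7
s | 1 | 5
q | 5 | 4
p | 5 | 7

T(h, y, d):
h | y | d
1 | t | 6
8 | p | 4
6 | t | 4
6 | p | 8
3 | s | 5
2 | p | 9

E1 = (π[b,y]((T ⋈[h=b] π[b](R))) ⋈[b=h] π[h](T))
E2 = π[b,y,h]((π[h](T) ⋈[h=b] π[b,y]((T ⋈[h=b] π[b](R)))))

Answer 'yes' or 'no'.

E1 per-node cardinality:
  T → 6
  R → 4
  π[b](R) → 4
  (T ⋈[h=b] π[b](R)) → 1
  π[b,y]((T ⋈[h=b] π[b](R))) → 1
  T → 6
  π[h](T) → 6
  (π[b,y]((T ⋈[h=b] π[b](R))) ⋈[b=h] π[h](T)) → 1
E2 per-node cardinality:
  T → 6
  π[h](T) → 6
  T → 6
  R → 4
  π[b](R) → 4
  (T ⋈[h=b] π[b](R)) → 1
  π[b,y]((T ⋈[h=b] π[b](R))) → 1
  (π[h](T) ⋈[h=b] π[b,y]((T ⋈[h=b] π[b](R)))) → 1
  π[b,y,h]((π[h](T) ⋈[h=b] π[b,y]((T ⋈[h=b] π[b](R))))) → 1

E1 and E2 produce the same multiset:
b | y | h
2 | p | 2

yes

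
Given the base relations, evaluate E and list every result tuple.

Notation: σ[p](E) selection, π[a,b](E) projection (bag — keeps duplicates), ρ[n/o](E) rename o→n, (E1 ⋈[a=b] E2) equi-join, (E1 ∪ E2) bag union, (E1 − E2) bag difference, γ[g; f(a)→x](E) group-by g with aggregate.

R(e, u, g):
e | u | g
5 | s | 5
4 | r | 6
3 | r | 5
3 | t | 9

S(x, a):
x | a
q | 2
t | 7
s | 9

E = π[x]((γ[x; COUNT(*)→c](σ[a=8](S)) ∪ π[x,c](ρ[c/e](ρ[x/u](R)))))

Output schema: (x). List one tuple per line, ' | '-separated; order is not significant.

Subexpression sizes:
  S → 3
  σ[a=8](S) → 0
  γ[x; COUNT(*)→c](σ[a=8](S)) → 0
  R → 4
  ρ[x/u](R) → 4
  ρ[c/e](ρ[x/u](R)) → 4
  π[x,c](ρ[c/e](ρ[x/u](R))) → 4
  (γ[x; COUNT(*)→c](σ[a=8](S)) ∪ π[x,c](ρ[c/e](ρ[x/u](R)))) → 4
  π[x]((γ[x; COUNT(*)→c](σ[a=8](S)) ∪ π[x,c](ρ[c/e](ρ[x/u](R))))) → 4

== RESULT ==
x
r
r
s
t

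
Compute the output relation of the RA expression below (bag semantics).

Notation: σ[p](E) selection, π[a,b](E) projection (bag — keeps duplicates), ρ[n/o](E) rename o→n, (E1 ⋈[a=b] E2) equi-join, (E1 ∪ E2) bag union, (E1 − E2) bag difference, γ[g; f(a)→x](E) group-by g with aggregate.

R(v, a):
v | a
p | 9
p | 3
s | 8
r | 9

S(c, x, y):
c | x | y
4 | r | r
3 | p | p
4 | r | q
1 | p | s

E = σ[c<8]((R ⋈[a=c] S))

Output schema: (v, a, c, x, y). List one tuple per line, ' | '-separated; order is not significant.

Subexpression sizes:
  R → 4
  S → 4
  (R ⋈[a=c] S) → 1
  σ[c<8]((R ⋈[a=c] S)) → 1

== RESULT ==
v | a | c | x | y
p | 3 | 3 | p | p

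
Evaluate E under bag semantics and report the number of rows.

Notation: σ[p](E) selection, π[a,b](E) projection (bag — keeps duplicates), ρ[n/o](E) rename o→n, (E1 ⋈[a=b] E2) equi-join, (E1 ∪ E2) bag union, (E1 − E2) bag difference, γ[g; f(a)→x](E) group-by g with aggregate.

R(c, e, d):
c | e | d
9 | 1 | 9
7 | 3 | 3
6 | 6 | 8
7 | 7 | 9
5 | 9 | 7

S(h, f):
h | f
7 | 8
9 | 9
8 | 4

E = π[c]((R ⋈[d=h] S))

Row counts bottom-up:
  R → 5
  S → 3
  (R ⋈[d=h] S) → 4
  π[c]((R ⋈[d=h] S)) → 4

|E| = 4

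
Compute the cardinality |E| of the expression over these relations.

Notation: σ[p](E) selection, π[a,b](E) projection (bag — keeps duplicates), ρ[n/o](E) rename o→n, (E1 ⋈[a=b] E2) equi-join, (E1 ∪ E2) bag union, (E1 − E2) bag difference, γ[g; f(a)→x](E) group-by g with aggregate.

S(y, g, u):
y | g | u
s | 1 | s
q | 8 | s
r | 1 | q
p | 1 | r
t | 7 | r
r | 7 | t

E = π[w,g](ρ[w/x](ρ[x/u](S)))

Per-node cardinality:
  S → 6
  ρ[x/u](S) → 6
  ρ[w/x](ρ[x/u](S)) → 6
  π[w,g](ρ[w/x](ρ[x/u](S))) → 6

|E| = 6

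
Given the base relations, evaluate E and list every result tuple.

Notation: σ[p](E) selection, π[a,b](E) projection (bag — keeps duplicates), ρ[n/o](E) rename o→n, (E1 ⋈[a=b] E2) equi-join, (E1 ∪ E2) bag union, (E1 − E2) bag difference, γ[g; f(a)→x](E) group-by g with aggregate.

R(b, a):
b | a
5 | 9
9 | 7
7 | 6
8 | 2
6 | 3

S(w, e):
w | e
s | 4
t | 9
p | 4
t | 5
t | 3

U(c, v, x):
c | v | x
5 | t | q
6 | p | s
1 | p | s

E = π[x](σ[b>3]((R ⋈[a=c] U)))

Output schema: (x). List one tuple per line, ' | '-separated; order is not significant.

Stepwise |·|:
  R → 5
  U → 3
  (R ⋈[a=c] U) → 1
  σ[b>3]((R ⋈[a=c] U)) → 1
  π[x](σ[b>3]((R ⋈[a=c] U))) → 1

== RESULT ==
x
s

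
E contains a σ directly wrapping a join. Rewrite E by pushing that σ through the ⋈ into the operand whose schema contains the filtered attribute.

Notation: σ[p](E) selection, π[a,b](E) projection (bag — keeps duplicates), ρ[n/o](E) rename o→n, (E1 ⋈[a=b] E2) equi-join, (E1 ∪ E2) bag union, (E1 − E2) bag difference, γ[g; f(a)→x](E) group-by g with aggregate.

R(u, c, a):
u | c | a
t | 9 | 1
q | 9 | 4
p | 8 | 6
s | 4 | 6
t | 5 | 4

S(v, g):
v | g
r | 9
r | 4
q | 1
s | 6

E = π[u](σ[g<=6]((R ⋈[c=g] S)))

σ filters on g, owned by the right side.
E' = π[u]((R ⋈[c=g] σ[g<=6](S)))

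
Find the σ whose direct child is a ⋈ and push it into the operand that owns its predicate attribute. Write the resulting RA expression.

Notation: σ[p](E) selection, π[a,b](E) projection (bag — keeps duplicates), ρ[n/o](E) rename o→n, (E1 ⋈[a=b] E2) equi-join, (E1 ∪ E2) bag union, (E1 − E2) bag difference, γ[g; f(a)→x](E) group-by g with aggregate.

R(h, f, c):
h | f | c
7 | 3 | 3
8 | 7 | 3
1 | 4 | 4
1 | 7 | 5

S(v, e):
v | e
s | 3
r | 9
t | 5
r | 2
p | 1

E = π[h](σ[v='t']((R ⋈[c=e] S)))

σ filters on v, owned by the right side.
E' = π[h]((R ⋈[c=e] σ[v='t'](S)))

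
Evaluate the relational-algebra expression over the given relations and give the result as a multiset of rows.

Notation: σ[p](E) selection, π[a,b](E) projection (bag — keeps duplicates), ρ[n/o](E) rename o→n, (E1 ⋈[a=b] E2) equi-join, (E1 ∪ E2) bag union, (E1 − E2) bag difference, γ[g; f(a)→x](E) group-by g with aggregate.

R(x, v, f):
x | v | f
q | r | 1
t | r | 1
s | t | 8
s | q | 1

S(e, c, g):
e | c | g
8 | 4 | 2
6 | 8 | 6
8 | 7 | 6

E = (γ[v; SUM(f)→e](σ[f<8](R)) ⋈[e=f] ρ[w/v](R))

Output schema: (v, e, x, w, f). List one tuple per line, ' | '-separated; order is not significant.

Subexpression sizes:
  R → 4
  σ[f<8](R) → 3
  γ[v; SUM(f)→e](σ[f<8](R)) → 2
  R → 4
  ρ[w/v](R) → 4
  (γ[v; SUM(f)→e](σ[f<8](R)) ⋈[e=f] ρ[w/v](R)) → 3

== RESULT ==
v | e | x | w | f
q | 1 | q | r | 1
q | 1 | s | q | 1
q | 1 | t | r | 1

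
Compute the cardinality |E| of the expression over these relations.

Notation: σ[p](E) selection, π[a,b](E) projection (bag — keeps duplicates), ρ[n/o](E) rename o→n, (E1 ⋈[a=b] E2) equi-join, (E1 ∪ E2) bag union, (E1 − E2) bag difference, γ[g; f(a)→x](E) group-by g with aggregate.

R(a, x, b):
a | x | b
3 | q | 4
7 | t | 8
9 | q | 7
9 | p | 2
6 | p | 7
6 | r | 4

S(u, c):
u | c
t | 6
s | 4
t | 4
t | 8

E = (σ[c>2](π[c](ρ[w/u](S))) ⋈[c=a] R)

Row counts bottom-up:
  S → 4
  ρ[w/u](S) → 4
  π[c](ρ[w/u](S)) → 4
  σ[c>2](π[c](ρ[w/u](S))) → 4
  R → 6
  (σ[c>2](π[c](ρ[w/u](S))) ⋈[c=a] R) → 2

|E| = 2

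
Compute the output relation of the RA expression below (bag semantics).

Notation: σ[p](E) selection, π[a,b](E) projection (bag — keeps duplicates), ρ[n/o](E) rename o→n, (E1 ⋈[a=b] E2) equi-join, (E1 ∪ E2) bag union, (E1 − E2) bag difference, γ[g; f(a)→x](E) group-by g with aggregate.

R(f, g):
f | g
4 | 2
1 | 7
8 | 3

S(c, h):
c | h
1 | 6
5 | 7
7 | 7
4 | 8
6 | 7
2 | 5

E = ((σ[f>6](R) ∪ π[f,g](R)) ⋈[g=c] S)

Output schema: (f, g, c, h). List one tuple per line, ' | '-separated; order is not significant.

Row counts bottom-up:
  R → 3
  σ[f>6](R) → 1
  R → 3
  π[f,g](R) → 3
  (σ[f>6](R) ∪ π[f,g](R)) → 4
  S → 6
  ((σ[f>6](R) ∪ π[f,g](R)) ⋈[g=c] S) → 2

== RESULT ==
f | g | c | h
1 | 7 | 7 | 7
4 | 2 | 2 | 5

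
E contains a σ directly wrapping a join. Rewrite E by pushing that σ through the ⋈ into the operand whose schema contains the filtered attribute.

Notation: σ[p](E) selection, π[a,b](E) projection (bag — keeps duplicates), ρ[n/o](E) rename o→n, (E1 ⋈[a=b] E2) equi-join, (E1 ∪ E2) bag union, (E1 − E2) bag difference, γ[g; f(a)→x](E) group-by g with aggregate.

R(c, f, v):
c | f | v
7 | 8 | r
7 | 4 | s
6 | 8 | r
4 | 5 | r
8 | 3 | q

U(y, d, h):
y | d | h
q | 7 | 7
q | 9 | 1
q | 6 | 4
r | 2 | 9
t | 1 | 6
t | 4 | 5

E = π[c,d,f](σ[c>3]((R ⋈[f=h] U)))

σ filters on c, owned by the left side.
E' = π[c,d,f]((σ[c>3](R) ⋈[f=h] U))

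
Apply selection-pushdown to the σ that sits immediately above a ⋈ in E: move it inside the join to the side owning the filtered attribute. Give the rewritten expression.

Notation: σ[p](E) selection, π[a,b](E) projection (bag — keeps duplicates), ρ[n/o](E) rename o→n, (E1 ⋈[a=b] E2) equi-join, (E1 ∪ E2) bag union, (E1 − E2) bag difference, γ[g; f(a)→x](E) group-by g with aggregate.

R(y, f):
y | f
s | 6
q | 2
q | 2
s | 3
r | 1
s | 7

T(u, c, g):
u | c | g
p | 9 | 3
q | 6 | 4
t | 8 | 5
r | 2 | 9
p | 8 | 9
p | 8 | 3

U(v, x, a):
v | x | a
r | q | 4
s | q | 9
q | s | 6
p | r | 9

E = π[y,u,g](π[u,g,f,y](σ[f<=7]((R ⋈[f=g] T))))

σ filters on f, owned by the left side.
E' = π[y,u,g](π[u,g,f,y]((σ[f<=7](R) ⋈[f=g] T)))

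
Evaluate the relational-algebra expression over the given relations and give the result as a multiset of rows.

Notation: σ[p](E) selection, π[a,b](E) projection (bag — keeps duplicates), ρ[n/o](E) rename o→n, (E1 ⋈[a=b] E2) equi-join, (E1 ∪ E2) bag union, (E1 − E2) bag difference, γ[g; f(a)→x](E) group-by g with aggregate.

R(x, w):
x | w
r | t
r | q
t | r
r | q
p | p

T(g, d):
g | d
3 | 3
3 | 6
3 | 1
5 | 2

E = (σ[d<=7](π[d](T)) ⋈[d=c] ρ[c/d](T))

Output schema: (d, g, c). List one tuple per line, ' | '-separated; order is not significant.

Per-node cardinality:
  T → 4
  π[d](T) → 4
  σ[d<=7](π[d](T)) → 4
  T → 4
  ρ[c/d](T) → 4
  (σ[d<=7](π[d](T)) ⋈[d=c] ρ[c/d](T)) → 4

== RESULT ==
d | g | c
1 | 3 | 1
2 | 5 | 2
3 | 3 | 3
6 | 3 | 6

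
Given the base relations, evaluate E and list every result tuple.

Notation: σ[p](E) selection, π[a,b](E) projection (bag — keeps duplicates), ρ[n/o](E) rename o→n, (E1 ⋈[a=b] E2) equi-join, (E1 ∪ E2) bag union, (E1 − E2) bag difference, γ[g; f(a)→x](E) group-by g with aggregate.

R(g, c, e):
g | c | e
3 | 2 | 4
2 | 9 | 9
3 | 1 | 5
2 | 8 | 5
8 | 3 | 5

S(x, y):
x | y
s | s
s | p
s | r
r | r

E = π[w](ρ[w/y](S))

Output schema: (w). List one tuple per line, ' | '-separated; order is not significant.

Subexpression sizes:
  S → 4
  ρ[w/y](S) → 4
  π[w](ρ[w/y](S)) → 4

== RESULT ==
w
p
r
r
s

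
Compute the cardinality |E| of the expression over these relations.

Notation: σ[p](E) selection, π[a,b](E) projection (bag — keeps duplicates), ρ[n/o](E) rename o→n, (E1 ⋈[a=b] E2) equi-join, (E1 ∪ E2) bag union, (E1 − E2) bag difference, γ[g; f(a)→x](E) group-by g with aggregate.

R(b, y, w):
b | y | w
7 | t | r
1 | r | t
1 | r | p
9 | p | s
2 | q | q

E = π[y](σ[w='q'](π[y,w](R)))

Row counts bottom-up:
  R → 5
  π[y,w](R) → 5
  σ[w='q'](π[y,w](R)) → 1
  π[y](σ[w='q'](π[y,w](R))) → 1

|E| = 1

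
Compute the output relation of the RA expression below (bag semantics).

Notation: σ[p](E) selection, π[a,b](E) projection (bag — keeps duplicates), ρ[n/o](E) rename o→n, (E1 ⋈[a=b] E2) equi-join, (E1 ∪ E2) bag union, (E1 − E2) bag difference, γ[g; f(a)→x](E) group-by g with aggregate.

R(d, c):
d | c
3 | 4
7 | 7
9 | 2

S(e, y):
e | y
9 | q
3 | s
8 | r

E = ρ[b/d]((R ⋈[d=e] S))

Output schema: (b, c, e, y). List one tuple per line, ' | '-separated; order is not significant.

Stepwise |·|:
  R → 3
  S → 3
  (R ⋈[d=e] S) → 2
  ρ[b/d]((R ⋈[d=e] S)) → 2

== RESULT ==
b | c | e | y
3 | 4 | 3 | s
9 | 2 | 9 | q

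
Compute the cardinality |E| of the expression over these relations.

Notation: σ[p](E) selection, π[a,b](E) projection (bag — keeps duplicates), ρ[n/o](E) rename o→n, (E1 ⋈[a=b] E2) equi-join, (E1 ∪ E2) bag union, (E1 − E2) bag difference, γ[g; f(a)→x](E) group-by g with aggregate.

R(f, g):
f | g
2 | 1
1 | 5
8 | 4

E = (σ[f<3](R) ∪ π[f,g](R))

Subexpression sizes:
  R → 3
  σ[f<3](R) → 2
  R → 3
  π[f,g](R) → 3
  (σ[f<3](R) ∪ π[f,g](R)) → 5

|E| = 5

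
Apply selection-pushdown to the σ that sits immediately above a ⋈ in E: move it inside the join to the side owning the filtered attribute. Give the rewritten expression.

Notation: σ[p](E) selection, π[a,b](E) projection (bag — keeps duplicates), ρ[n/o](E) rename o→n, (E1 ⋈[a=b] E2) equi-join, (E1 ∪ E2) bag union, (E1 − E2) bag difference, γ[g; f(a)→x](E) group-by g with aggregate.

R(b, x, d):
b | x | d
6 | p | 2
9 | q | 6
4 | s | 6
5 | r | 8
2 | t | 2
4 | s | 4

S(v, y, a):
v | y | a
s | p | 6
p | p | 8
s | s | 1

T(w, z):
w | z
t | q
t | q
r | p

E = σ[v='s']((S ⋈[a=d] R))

σ filters on v, owned by the left side.
E' = (σ[v='s'](S) ⋈[a=d] R)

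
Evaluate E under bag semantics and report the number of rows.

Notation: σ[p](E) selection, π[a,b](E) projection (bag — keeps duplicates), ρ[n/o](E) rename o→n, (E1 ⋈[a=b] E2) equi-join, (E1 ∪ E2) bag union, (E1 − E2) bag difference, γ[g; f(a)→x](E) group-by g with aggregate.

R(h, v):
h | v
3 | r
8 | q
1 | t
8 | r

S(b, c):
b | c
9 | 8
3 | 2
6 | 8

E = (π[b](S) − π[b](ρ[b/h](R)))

Row counts bottom-up:
  S → 3
  π[b](S) → 3
  R → 4
  ρ[b/h](R) → 4
  π[b](ρ[b/h](R)) → 4
  (π[b](S) − π[b](ρ[b/h](R))) → 2

|E| = 2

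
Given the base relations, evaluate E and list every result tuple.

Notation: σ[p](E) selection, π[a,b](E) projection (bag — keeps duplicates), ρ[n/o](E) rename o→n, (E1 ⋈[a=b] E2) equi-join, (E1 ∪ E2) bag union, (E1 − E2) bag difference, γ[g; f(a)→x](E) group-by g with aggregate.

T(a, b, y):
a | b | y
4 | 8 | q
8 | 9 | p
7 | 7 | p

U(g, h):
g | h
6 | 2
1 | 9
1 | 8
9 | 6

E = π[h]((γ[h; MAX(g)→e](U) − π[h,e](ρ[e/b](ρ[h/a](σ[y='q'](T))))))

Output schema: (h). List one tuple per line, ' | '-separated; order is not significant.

Row counts bottom-up:
  U → 4
  γ[h; MAX(g)→e](U) → 4
  T → 3
  σ[y='q'](T) → 1
  ρ[h/a](σ[y='q'](T)) → 1
  ρ[e/b](ρ[h/a](σ[y='q'](T))) → 1
  π[h,e](ρ[e/b](ρ[h/a](σ[y='q'](T)))) → 1
  (γ[h; MAX(g)→e](U) − π[h,e](ρ[e/b](ρ[h/a](σ[y='q'](T))))) → 4
  π[h]((γ[h; MAX(g)→e](U) − π[h,e](ρ[e/b](ρ[h/a](σ[y='q'](T)))))) → 4

== RESULT ==
h
2
6
8
9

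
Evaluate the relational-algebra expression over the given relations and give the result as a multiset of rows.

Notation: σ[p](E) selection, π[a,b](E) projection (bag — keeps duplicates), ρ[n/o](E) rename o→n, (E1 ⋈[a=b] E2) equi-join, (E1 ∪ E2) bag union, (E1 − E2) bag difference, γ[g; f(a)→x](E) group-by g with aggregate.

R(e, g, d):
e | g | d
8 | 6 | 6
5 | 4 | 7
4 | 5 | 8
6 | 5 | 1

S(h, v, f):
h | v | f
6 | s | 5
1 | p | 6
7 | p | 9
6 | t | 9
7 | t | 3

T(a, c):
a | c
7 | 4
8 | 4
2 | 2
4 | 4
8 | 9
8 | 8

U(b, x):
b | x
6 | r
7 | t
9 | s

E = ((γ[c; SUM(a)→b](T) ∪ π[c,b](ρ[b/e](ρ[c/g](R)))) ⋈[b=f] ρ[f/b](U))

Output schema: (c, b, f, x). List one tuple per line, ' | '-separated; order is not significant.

Subexpression sizes:
  T → 6
  γ[c; SUM(a)→b](T) → 4
  R → 4
  ρ[c/g](R) → 4
  ρ[b/e](ρ[c/g](R)) → 4
  π[c,b](ρ[b/e](ρ[c/g](R))) → 4
  (γ[c; SUM(a)→b](T) ∪ π[c,b](ρ[b/e](ρ[c/g](R)))) → 8
  U → 3
  ρ[f/b](U) → 3
  ((γ[c; SUM(a)→b](T) ∪ π[c,b](ρ[b/e](ρ[c/g](R)))) ⋈[b=f] ρ[f/b](U)) → 1

== RESULT ==
c | b | f | x
5 | 6 | 6 | r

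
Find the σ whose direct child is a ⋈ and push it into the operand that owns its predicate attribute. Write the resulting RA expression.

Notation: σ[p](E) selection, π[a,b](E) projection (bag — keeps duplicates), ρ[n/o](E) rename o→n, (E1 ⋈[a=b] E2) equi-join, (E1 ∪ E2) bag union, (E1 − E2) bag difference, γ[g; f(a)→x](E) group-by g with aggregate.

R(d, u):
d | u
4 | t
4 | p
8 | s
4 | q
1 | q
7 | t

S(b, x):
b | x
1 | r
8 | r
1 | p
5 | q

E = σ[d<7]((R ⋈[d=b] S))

σ filters on d, owned by the left side.
E' = (σ[d<7](R) ⋈[d=b] S)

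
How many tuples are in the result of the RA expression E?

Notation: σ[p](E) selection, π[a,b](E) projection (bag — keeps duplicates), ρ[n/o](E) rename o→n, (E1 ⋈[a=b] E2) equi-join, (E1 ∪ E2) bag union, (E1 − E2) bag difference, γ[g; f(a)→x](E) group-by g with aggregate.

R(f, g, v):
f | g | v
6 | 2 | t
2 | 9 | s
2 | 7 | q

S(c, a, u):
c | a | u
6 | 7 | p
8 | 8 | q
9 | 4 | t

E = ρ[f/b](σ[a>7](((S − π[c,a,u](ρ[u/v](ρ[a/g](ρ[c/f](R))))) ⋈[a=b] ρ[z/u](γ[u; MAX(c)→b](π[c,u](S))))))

Stepwise |·|:
  S → 3
  R → 3
  ρ[c/f](R) → 3
  ρ[a/g](ρ[c/f](R)) → 3
  ρ[u/v](ρ[a/g](ρ[c/f](R))) → 3
  π[c,a,u](ρ[u/v](ρ[a/g](ρ[c/f](R)))) → 3
  (S − π[c,a,u](ρ[u/v](ρ[a/g](ρ[c/f](R))))) → 3
  S → 3
  π[c,u](S) → 3
  γ[u; MAX(c)→b](π[c,u](S)) → 3
  ρ[z/u](γ[u; MAX(c)→b](π[c,u](S))) → 3
  ((S − π[c,a,u](ρ[u/v](ρ[a/g](ρ[c/f](R))))) ⋈[a=b] ρ[z/u](γ[u; MAX(c)→b](π[c,u](S)))) → 1
  σ[a>7](((S − π[c,a,u](ρ[u/v](ρ[a/g](ρ[c/f](R))))) ⋈[a=b] ρ[z/u](γ[u; MAX(c)→b](π[c,u](S))))) → 1
  ρ[f/b](σ[a>7](((S − π[c,a,u](ρ[u/v](ρ[a/g](ρ[c/f](R))))) ⋈[a=b] ρ[z/u](γ[u; MAX(c)→b](π[c,u](S)))))) → 1

|E| = 1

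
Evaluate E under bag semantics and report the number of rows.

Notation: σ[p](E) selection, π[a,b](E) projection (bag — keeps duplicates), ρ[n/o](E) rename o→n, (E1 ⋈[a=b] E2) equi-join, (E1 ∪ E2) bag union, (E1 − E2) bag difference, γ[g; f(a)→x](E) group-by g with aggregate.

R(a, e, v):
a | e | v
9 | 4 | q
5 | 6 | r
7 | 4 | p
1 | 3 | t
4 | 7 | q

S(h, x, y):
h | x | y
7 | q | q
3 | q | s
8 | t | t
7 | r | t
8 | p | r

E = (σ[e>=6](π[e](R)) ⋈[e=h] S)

Subexpression sizes:
  R → 5
  π[e](R) → 5
  σ[e>=6](π[e](R)) → 2
  S → 5
  (σ[e>=6](π[e](R)) ⋈[e=h] S) → 2

|E| = 2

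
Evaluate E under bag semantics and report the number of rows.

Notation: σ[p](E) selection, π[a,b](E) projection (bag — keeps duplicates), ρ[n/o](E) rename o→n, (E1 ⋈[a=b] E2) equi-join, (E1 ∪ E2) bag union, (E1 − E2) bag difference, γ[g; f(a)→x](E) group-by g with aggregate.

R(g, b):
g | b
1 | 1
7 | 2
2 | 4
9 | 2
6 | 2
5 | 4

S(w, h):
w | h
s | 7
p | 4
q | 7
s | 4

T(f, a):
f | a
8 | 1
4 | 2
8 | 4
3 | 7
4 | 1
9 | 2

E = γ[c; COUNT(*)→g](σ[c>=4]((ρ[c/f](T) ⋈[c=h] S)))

Per-node cardinality:
  T → 6
  ρ[c/f](T) → 6
  S → 4
  (ρ[c/f](T) ⋈[c=h] S) → 4
  σ[c>=4]((ρ[c/f](T) ⋈[c=h] S)) → 4
  γ[c; COUNT(*)→g](σ[c>=4]((ρ[c/f](T) ⋈[c=h] S))) → 1

|E| = 1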